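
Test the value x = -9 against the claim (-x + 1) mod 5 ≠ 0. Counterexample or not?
Substitute x = -9 into the relation:
x = -9: LHS = (-(-9) + 1) mod 5 = 10 mod 5 = 0; 0 ≠ 0 — FAILS

Since the claim fails at x = -9, this value is a counterexample.

Answer: Yes, x = -9 is a counterexample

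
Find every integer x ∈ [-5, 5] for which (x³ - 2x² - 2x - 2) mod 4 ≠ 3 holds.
Holds for: {-5, -4, -2, -1, 0, 2, 3, 4}
Fails for: {-3, 1, 5}

Answer: {-5, -4, -2, -1, 0, 2, 3, 4}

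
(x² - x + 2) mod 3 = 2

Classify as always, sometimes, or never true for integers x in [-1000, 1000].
Holds at x = 0: LHS = (0² - 0 + 2) mod 3 = 2 mod 3 = 2; 2 = 2 — holds
Fails at x = -1: LHS = ((-1)² - (-1) + 2) mod 3 = 4 mod 3 = 1; 1 = 2 — FAILS
It is satisfied by some integers in the range but not all.

Answer: Sometimes true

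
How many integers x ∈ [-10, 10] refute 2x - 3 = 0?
Counterexamples in [-10, 10]: {-10, -9, -8, -7, -6, -5, -4, -3, -2, -1, 0, 1, 2, 3, 4, 5, 6, 7, 8, 9, 10}.

Counting them gives 21 values.

Answer: 21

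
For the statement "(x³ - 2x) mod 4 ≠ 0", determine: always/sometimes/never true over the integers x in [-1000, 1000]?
Holds at x = 1: LHS = (1³ - 2·1) mod 4 = (-1) mod 4 = 3; 3 ≠ 0 — holds
Fails at x = 0: LHS = (0³ - 2·0) mod 4 = 0 mod 4 = 0; 0 ≠ 0 — FAILS
It is satisfied by some integers in the range but not all.

Answer: Sometimes true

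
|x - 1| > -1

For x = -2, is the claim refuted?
Substitute x = -2 into the relation:
x = -2: LHS = |(-2) - 1| = |-3| = 3; 3 > -1 — holds

The relation holds at x = -2, so it is not a counterexample.

Answer: No, x = -2 is not a counterexample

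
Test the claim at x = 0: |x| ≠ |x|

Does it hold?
x = 0: LHS = |0| = 0, RHS = |0| = 0; 0 ≠ 0 — FAILS

The relation fails at x = 0, so x = 0 is a counterexample.

Answer: No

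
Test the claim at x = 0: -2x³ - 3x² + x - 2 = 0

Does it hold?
x = 0: LHS = -2·0³ - 3·0² + 0 - 2 = -2; -2 = 0 — FAILS

The relation fails at x = 0, so x = 0 is a counterexample.

Answer: No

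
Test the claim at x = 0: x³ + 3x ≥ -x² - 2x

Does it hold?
x = 0: LHS = 0³ + 3·0 = 0, RHS = -0² - 2·0 = 0; 0 ≥ 0 — holds

The relation is satisfied at x = 0.

Answer: Yes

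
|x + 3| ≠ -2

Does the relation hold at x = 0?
x = 0: LHS = |0 + 3| = |3| = 3; 3 ≠ -2 — holds

The relation is satisfied at x = 0.

Answer: Yes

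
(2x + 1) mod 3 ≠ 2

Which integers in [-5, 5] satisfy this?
Holds for: {-5, -3, -2, 0, 1, 3, 4}
Fails for: {-4, -1, 2, 5}

Answer: {-5, -3, -2, 0, 1, 3, 4}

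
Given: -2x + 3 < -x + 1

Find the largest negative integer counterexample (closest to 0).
Testing negative integers from -1 downward:
x = -1: LHS = -2·(-1) + 3 = 5, RHS = -(-1) + 1 = 2; 5 < 2 — FAILS  ← closest negative counterexample to 0

Answer: x = -1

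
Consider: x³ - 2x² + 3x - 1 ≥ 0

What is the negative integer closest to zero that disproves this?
Testing negative integers from -1 downward:
x = -1: LHS = (-1)³ - 2·(-1)² + 3·(-1) - 1 = -7; -7 ≥ 0 — FAILS  ← closest negative counterexample to 0

Answer: x = -1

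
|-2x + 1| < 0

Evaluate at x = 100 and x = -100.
x = 100: LHS = |-2·100 + 1| = |-199| = 199; 199 < 0 — FAILS
x = -100: LHS = |-2·(-100) + 1| = |201| = 201; 201 < 0 — FAILS

Answer: No, fails for both x = 100 and x = -100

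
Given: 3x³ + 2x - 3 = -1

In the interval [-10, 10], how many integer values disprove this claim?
Counterexamples in [-10, 10]: {-10, -9, -8, -7, -6, -5, -4, -3, -2, -1, 0, 1, 2, 3, 4, 5, 6, 7, 8, 9, 10}.

Counting them gives 21 values.

Answer: 21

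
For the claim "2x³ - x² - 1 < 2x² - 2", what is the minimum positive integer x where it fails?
Testing positive integers:
x = 1: LHS = 2·1³ - 1² - 1 = 0, RHS = 2·1² - 2 = 0; 0 < 0 — FAILS  ← smallest positive counterexample

Answer: x = 1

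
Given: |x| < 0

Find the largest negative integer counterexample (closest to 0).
Testing negative integers from -1 downward:
x = -1: LHS = |-1| = 1; 1 < 0 — FAILS  ← closest negative counterexample to 0

Answer: x = -1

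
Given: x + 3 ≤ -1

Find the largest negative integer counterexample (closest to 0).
Testing negative integers from -1 downward:
x = -1: LHS = (-1) + 3 = 2; 2 ≤ -1 — FAILS  ← closest negative counterexample to 0

Answer: x = -1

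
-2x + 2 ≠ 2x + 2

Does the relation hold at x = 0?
x = 0: LHS = -2·0 + 2 = 2, RHS = 2·0 + 2 = 2; 2 ≠ 2 — FAILS

The relation fails at x = 0, so x = 0 is a counterexample.

Answer: No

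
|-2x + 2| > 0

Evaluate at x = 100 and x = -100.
x = 100: LHS = |-2·100 + 2| = |-198| = 198; 198 > 0 — holds
x = -100: LHS = |-2·(-100) + 2| = |202| = 202; 202 > 0 — holds

Answer: Yes, holds for both x = 100 and x = -100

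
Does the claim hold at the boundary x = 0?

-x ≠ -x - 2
x = 0: LHS = -0 = 0, RHS = -0 - 2 = -2; 0 ≠ -2 — holds

The relation is satisfied at x = 0.

Answer: Yes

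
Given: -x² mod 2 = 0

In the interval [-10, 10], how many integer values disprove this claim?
Counterexamples in [-10, 10]: {-9, -7, -5, -3, -1, 1, 3, 5, 7, 9}.

Counting them gives 10 values.

Answer: 10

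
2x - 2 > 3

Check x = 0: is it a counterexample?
Substitute x = 0 into the relation:
x = 0: LHS = 2·0 - 2 = -2; -2 > 3 — FAILS

Since the claim fails at x = 0, this value is a counterexample.

Answer: Yes, x = 0 is a counterexample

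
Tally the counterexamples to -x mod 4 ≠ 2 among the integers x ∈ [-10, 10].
Counterexamples in [-10, 10]: {-10, -6, -2, 2, 6, 10}.

Counting them gives 6 values.

Answer: 6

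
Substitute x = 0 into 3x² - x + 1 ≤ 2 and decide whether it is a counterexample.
Substitute x = 0 into the relation:
x = 0: LHS = 3·0² - 0 + 1 = 1; 1 ≤ 2 — holds

The claim holds here, so x = 0 is not a counterexample. (A counterexample exists elsewhere, e.g. x = 1.)

Answer: No, x = 0 is not a counterexample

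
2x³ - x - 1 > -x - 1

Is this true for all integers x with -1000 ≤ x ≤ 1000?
The claim fails at x = 0:
x = 0: LHS = 2·0³ - 0 - 1 = -1, RHS = -0 - 1 = -1; -1 > -1 — FAILS

Because a single integer refutes it, the statement is false.

Answer: False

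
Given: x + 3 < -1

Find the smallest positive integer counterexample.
Testing positive integers:
x = 1: LHS = 1 + 3 = 4; 4 < -1 — FAILS  ← smallest positive counterexample

Answer: x = 1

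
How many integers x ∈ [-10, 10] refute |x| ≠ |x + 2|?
Counterexamples in [-10, 10]: {-1}.

Counting them gives 1 values.

Answer: 1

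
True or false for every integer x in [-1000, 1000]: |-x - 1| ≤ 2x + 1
The claim fails at x = -1:
x = -1: LHS = |-(-1) - 1| = |0| = 0, RHS = 2·(-1) + 1 = -1; 0 ≤ -1 — FAILS

Because a single integer refutes it, the statement is false.

Answer: False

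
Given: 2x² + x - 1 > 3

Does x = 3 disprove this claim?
Substitute x = 3 into the relation:
x = 3: LHS = 2·3² + 3 - 1 = 20; 20 > 3 — holds

The claim holds here, so x = 3 is not a counterexample. (A counterexample exists elsewhere, e.g. x = 0.)

Answer: No, x = 3 is not a counterexample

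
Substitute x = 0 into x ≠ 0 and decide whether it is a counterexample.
Substitute x = 0 into the relation:
x = 0: 0 ≠ 0 — FAILS

Since the claim fails at x = 0, this value is a counterexample.

Answer: Yes, x = 0 is a counterexample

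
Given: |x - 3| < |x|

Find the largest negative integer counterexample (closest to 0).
Testing negative integers from -1 downward:
x = -1: LHS = |(-1) - 3| = |-4| = 4, RHS = |-1| = 1; 4 < 1 — FAILS  ← closest negative counterexample to 0

Answer: x = -1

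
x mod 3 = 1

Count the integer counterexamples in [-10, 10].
Counterexamples in [-10, 10]: {-10, -9, -7, -6, -4, -3, -1, 0, 2, 3, 5, 6, 8, 9}.

Counting them gives 14 values.

Answer: 14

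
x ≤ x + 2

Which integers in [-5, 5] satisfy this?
Over all integers in [-5, 5], LHS − RHS is largest at x = 0, where it equals -2:
x = 0: RHS = 0 + 2 = 2; 0 ≤ 2 — holds
At the ends of the range:
x = -5: RHS = (-5) + 2 = -3; -5 ≤ -3 — holds
x = 5: RHS = 5 + 2 = 7; 5 ≤ 7 — holds
Hence LHS − RHS is never positive, i.e. LHS ≤ RHS throughout, so the relation holds for every integer in [-5, 5].

Answer: All integers in [-5, 5]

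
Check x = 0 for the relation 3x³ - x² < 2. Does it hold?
x = 0: LHS = 3·0³ - 0² = 0; 0 < 2 — holds

The relation is satisfied at x = 0.

Answer: Yes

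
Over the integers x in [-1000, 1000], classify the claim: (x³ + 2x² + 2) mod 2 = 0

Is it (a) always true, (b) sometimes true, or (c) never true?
Holds at x = 0: LHS = (0³ + 2·0² + 2) mod 2 = 2 mod 2 = 0; 0 = 0 — holds
Fails at x = 1: LHS = (1³ + 2·1² + 2) mod 2 = 5 mod 2 = 1; 1 = 0 — FAILS
It is satisfied by some integers in the range but not all.

Answer: Sometimes true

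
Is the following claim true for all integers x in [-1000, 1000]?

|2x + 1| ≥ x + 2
The claim fails at x = 0:
x = 0: LHS = |2·0 + 1| = |1| = 1, RHS = 0 + 2 = 2; 1 ≥ 2 — FAILS

Because a single integer refutes it, the statement is false.

Answer: False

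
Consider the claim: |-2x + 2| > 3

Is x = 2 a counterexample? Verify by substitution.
Substitute x = 2 into the relation:
x = 2: LHS = |-2·2 + 2| = |-2| = 2; 2 > 3 — FAILS

Since the claim fails at x = 2, this value is a counterexample.

Answer: Yes, x = 2 is a counterexample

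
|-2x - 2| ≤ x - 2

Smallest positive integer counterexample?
Testing positive integers:
x = 1: LHS = |-2·1 - 2| = |-4| = 4, RHS = 1 - 2 = -1; 4 ≤ -1 — FAILS  ← smallest positive counterexample

Answer: x = 1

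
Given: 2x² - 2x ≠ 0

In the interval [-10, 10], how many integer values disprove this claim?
Counterexamples in [-10, 10]: {0, 1}.

Counting them gives 2 values.

Answer: 2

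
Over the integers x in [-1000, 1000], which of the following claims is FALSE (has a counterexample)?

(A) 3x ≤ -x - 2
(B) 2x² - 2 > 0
(A) x = 0: LHS = 3·0 = 0, RHS = -0 - 2 = -2; 0 ≤ -2 — FAILS
(B) x = 0: LHS = 2·0² - 2 = -2; -2 > 0 — FAILS

Answer: Both A and B are false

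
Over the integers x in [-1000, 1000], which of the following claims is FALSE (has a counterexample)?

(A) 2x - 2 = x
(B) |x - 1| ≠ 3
(A) x = 0: LHS = 2·0 - 2 = -2; -2 = 0 — FAILS
(B) x = -2: LHS = |(-2) - 1| = |-3| = 3; 3 ≠ 3 — FAILS

Answer: Both A and B are false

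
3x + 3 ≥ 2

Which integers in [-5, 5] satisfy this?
Holds for: {0, 1, 2, 3, 4, 5}
Fails for: {-5, -4, -3, -2, -1}

Answer: {0, 1, 2, 3, 4, 5}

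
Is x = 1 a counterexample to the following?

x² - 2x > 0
Substitute x = 1 into the relation:
x = 1: LHS = 1² - 2·1 = -1; -1 > 0 — FAILS

Since the claim fails at x = 1, this value is a counterexample.

Answer: Yes, x = 1 is a counterexample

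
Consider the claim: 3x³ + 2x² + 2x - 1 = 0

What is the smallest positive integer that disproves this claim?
Testing positive integers:
x = 1: LHS = 3·1³ + 2·1² + 2·1 - 1 = 6; 6 = 0 — FAILS  ← smallest positive counterexample

Answer: x = 1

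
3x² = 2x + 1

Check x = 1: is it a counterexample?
Substitute x = 1 into the relation:
x = 1: LHS = 3·1² = 3, RHS = 2·1 + 1 = 3; 3 = 3 — holds

The claim holds here, so x = 1 is not a counterexample. (A counterexample exists elsewhere, e.g. x = 0.)

Answer: No, x = 1 is not a counterexample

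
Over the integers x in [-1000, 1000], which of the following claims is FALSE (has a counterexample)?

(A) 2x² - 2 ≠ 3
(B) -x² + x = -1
(A) Track d = LHS − RHS over the integers in [-1000, 1000]. Equality would need d = 0, but d changes sign only between consecutive integers, jumping over 0:
x = -2: LHS = 2·(-2)² - 2 = 6; 6 ≠ 3 — holds  (d = 3)
x = -1: LHS = 2·(-1)² - 2 = 0; 0 ≠ 3 — holds  (d = -3)
x = 1: LHS = 2·1² - 2 = 0; 0 ≠ 3 — holds  (d = -3)
x = 2: LHS = 2·2² - 2 = 6; 6 ≠ 3 — holds  (d = 3)
Away from these crossings d keeps a constant sign, and checking every integer in [-1000, 1000] confirms d ≠ 0 throughout. Hence the two sides are never equal, so the relation holds for every integer in [-1000, 1000].

(B) x = 0: LHS = -0² + 0 = 0; 0 = -1 — FAILS

Only (B) has a counterexample.

Answer: B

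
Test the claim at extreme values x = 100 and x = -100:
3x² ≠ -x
x = 100: LHS = 3·100² = 30000; 30000 ≠ -100 — holds
x = -100: LHS = 3·(-100)² = 30000, RHS = -(-100) = 100; 30000 ≠ 100 — holds

Answer: Yes, holds for both x = 100 and x = -100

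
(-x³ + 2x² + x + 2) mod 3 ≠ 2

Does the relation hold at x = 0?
x = 0: LHS = (-0³ + 2·0² + 0 + 2) mod 3 = 2 mod 3 = 2; 2 ≠ 2 — FAILS

The relation fails at x = 0, so x = 0 is a counterexample.

Answer: No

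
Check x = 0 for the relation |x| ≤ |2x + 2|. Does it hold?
x = 0: LHS = |0| = 0, RHS = |2·0 + 2| = |2| = 2; 0 ≤ 2 — holds

The relation is satisfied at x = 0.

Answer: Yes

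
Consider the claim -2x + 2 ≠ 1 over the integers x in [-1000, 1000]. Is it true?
Track d = LHS − RHS over the integers in [-1000, 1000]. Equality would need d = 0, but d changes sign only between consecutive integers, jumping over 0:
x = 0: LHS = -2·0 + 2 = 2; 2 ≠ 1 — holds  (d = 1)
x = 1: LHS = -2·1 + 2 = 0; 0 ≠ 1 — holds  (d = -1)
Away from these crossings d keeps a constant sign, and checking every integer in [-1000, 1000] confirms d ≠ 0 throughout. Hence the two sides are never equal, so the relation holds for every integer in [-1000, 1000].

No counterexample exists.

Answer: True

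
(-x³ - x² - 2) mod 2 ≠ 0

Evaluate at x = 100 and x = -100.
x = 100: LHS = (-100³ - 100² - 2) mod 2 = (-1010002) mod 2 = 0; 0 ≠ 0 — FAILS
x = -100: LHS = (-(-100)³ - (-100)² - 2) mod 2 = 989998 mod 2 = 0; 0 ≠ 0 — FAILS

Answer: No, fails for both x = 100 and x = -100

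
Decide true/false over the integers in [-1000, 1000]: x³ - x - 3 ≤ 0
The claim fails at x = 2:
x = 2: LHS = 2³ - 2 - 3 = 3; 3 ≤ 0 — FAILS

Because a single integer refutes it, the statement is false.

Answer: False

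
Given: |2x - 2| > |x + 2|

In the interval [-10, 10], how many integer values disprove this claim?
Counterexamples in [-10, 10]: {0, 1, 2, 3, 4}.

Counting them gives 5 values.

Answer: 5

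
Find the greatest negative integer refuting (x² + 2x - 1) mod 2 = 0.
Testing negative integers from -1 downward:
x = -1: LHS = ((-1)² + 2·(-1) - 1) mod 2 = (-2) mod 2 = 0; 0 = 0 — holds
x = -2: LHS = ((-2)² + 2·(-2) - 1) mod 2 = (-1) mod 2 = 1; 1 = 0 — FAILS  ← closest negative counterexample to 0

Answer: x = -2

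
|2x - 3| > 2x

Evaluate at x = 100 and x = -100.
x = 100: LHS = |2·100 - 3| = |197| = 197, RHS = 2·100 = 200; 197 > 200 — FAILS
x = -100: LHS = |2·(-100) - 3| = |-203| = 203, RHS = 2·(-100) = -200; 203 > -200 — holds

Answer: Partially: fails for x = 100, holds for x = -100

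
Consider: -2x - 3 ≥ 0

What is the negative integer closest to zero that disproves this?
Testing negative integers from -1 downward:
x = -1: LHS = -2·(-1) - 3 = -1; -1 ≥ 0 — FAILS  ← closest negative counterexample to 0

Answer: x = -1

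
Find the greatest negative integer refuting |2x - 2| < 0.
Testing negative integers from -1 downward:
x = -1: LHS = |2·(-1) - 2| = |-4| = 4; 4 < 0 — FAILS  ← closest negative counterexample to 0

Answer: x = -1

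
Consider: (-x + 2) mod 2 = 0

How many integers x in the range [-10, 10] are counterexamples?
Counterexamples in [-10, 10]: {-9, -7, -5, -3, -1, 1, 3, 5, 7, 9}.

Counting them gives 10 values.

Answer: 10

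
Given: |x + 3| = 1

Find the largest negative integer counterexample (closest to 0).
Testing negative integers from -1 downward:
x = -1: LHS = |(-1) + 3| = |2| = 2; 2 = 1 — FAILS  ← closest negative counterexample to 0

Answer: x = -1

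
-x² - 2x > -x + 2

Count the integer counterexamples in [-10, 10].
Counterexamples in [-10, 10]: {-10, -9, -8, -7, -6, -5, -4, -3, -2, -1, 0, 1, 2, 3, 4, 5, 6, 7, 8, 9, 10}.

Counting them gives 21 values.

Answer: 21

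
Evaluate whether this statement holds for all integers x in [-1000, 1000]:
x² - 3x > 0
The claim fails at x = 0:
x = 0: LHS = 0² - 3·0 = 0; 0 > 0 — FAILS

Because a single integer refutes it, the statement is false.

Answer: False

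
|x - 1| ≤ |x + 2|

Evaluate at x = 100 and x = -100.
x = 100: LHS = |100 - 1| = |99| = 99, RHS = |100 + 2| = |102| = 102; 99 ≤ 102 — holds
x = -100: LHS = |(-100) - 1| = |-101| = 101, RHS = |(-100) + 2| = |-98| = 98; 101 ≤ 98 — FAILS

Answer: Partially: holds for x = 100, fails for x = -100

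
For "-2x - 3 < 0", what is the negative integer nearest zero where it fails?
Testing negative integers from -1 downward:
x = -1: LHS = -2·(-1) - 3 = -1; -1 < 0 — holds
x = -2: LHS = -2·(-2) - 3 = 1; 1 < 0 — FAILS  ← closest negative counterexample to 0

Answer: x = -2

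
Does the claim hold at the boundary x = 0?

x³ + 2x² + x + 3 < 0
x = 0: LHS = 0³ + 2·0² + 0 + 3 = 3; 3 < 0 — FAILS

The relation fails at x = 0, so x = 0 is a counterexample.

Answer: No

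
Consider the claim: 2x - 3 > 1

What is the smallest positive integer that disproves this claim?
Testing positive integers:
x = 1: LHS = 2·1 - 3 = -1; -1 > 1 — FAILS  ← smallest positive counterexample

Answer: x = 1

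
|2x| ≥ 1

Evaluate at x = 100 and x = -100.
x = 100: LHS = |2·100| = |200| = 200; 200 ≥ 1 — holds
x = -100: LHS = |2·(-100)| = |-200| = 200; 200 ≥ 1 — holds

Answer: Yes, holds for both x = 100 and x = -100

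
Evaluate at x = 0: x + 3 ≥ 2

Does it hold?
x = 0: LHS = 0 + 3 = 3; 3 ≥ 2 — holds

The relation is satisfied at x = 0.

Answer: Yes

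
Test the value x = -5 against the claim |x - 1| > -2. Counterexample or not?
Substitute x = -5 into the relation:
x = -5: LHS = |(-5) - 1| = |-6| = 6; 6 > -2 — holds

The relation holds at x = -5, so it is not a counterexample.

Answer: No, x = -5 is not a counterexample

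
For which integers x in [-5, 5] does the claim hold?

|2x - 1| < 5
Holds for: {-1, 0, 1, 2}
Fails for: {-5, -4, -3, -2, 3, 4, 5}

Answer: {-1, 0, 1, 2}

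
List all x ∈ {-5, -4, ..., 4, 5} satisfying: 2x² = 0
Holds for: {0}
Fails for: {-5, -4, -3, -2, -1, 1, 2, 3, 4, 5}

Answer: {0}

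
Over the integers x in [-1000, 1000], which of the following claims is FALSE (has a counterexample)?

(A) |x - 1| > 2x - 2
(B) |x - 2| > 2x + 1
(A) x = 1: LHS = |1 - 1| = |0| = 0, RHS = 2·1 - 2 = 0; 0 > 0 — FAILS
(B) x = 1: LHS = |1 - 2| = |-1| = 1, RHS = 2·1 + 1 = 3; 1 > 3 — FAILS

Answer: Both A and B are false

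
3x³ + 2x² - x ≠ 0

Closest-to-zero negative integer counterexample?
Testing negative integers from -1 downward:
x = -1: LHS = 3·(-1)³ + 2·(-1)² - (-1) = 0; 0 ≠ 0 — FAILS  ← closest negative counterexample to 0

Answer: x = -1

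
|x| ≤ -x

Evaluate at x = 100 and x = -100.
x = 100: LHS = |100| = 100; 100 ≤ -100 — FAILS
x = -100: LHS = |-100| = 100, RHS = -(-100) = 100; 100 ≤ 100 — holds

Answer: Partially: fails for x = 100, holds for x = -100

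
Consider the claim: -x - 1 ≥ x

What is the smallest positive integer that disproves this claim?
Testing positive integers:
x = 1: LHS = -1 - 1 = -2; -2 ≥ 1 — FAILS  ← smallest positive counterexample

Answer: x = 1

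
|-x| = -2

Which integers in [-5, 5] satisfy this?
An absolute value is never negative, so the left side is ≥ 0 for every x, while the right side is -2. Tightest case in [-5, 5] is x = 0:
x = 0: LHS = |-0| = |0| = 0; 0 = -2 — FAILS
Hence LHS − RHS is never 0, i.e. the two sides are never equal, so the claimed relation (=) fails for every integer in [-5, 5].

Answer: None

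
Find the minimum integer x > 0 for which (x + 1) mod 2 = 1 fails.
Testing positive integers:
x = 1: LHS = (1 + 1) mod 2 = 2 mod 2 = 0; 0 = 1 — FAILS  ← smallest positive counterexample

Answer: x = 1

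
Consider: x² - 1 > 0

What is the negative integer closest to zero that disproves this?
Testing negative integers from -1 downward:
x = -1: LHS = (-1)² - 1 = 0; 0 > 0 — FAILS  ← closest negative counterexample to 0

Answer: x = -1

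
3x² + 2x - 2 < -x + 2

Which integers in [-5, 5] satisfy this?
Holds for: {-1, 0}
Fails for: {-5, -4, -3, -2, 1, 2, 3, 4, 5}

Answer: {-1, 0}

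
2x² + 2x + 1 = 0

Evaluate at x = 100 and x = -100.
x = 100: LHS = 2·100² + 2·100 + 1 = 20201; 20201 = 0 — FAILS
x = -100: LHS = 2·(-100)² + 2·(-100) + 1 = 19801; 19801 = 0 — FAILS

Answer: No, fails for both x = 100 and x = -100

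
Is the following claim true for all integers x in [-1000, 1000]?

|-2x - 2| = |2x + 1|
The claim fails at x = 0:
x = 0: LHS = |-2·0 - 2| = |-2| = 2, RHS = |2·0 + 1| = |1| = 1; 2 = 1 — FAILS

Because a single integer refutes it, the statement is false.

Answer: False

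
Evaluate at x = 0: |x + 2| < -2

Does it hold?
x = 0: LHS = |0 + 2| = |2| = 2; 2 < -2 — FAILS

The relation fails at x = 0, so x = 0 is a counterexample.

Answer: No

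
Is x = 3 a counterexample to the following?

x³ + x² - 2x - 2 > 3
Substitute x = 3 into the relation:
x = 3: LHS = 3³ + 3² - 2·3 - 2 = 28; 28 > 3 — holds

The claim holds here, so x = 3 is not a counterexample. (A counterexample exists elsewhere, e.g. x = 0.)

Answer: No, x = 3 is not a counterexample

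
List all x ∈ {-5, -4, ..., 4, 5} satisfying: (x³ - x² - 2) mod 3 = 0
For a polynomial with integer coefficients, its value mod 3 depends only on x mod 3, so it suffices to check one representative of each residue class, x = 0, 1, 2:
x = 0: LHS = (0³ - 0² - 2) mod 3 = (-2) mod 3 = 1; 1 = 0 — FAILS
x = 1: LHS = (1³ - 1² - 2) mod 3 = (-2) mod 3 = 1; 1 = 0 — FAILS
x = 2: LHS = (2³ - 2² - 2) mod 3 = 2 mod 3 = 2; 2 = 0 — FAILS
The relation fails in every residue class, so the claimed relation (=) fails for every integer in [-5, 5].

Answer: None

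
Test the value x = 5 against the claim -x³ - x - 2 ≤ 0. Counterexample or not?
Substitute x = 5 into the relation:
x = 5: LHS = -5³ - 5 - 2 = -132; -132 ≤ 0 — holds

The claim holds here, so x = 5 is not a counterexample. (A counterexample exists elsewhere, e.g. x = -2.)

Answer: No, x = 5 is not a counterexample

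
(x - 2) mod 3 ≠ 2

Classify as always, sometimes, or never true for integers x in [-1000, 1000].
Holds at x = 0: LHS = (0 - 2) mod 3 = (-2) mod 3 = 1; 1 ≠ 2 — holds
Fails at x = 1: LHS = (1 - 2) mod 3 = (-1) mod 3 = 2; 2 ≠ 2 — FAILS
It is satisfied by some integers in the range but not all.

Answer: Sometimes true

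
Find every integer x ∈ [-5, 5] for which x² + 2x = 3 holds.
Holds for: {-3, 1}
Fails for: {-5, -4, -2, -1, 0, 2, 3, 4, 5}

Answer: {-3, 1}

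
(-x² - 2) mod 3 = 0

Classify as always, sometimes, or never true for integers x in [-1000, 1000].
Holds at x = 1: LHS = (-1² - 2) mod 3 = (-3) mod 3 = 0; 0 = 0 — holds
Fails at x = 0: LHS = (-0² - 2) mod 3 = (-2) mod 3 = 1; 1 = 0 — FAILS
It is satisfied by some integers in the range but not all.

Answer: Sometimes true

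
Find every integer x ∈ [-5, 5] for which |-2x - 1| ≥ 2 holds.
Holds for: {-5, -4, -3, -2, 1, 2, 3, 4, 5}
Fails for: {-1, 0}

Answer: {-5, -4, -3, -2, 1, 2, 3, 4, 5}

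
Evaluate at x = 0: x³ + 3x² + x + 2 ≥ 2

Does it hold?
x = 0: LHS = 0³ + 3·0² + 0 + 2 = 2; 2 ≥ 2 — holds

The relation is satisfied at x = 0.

Answer: Yes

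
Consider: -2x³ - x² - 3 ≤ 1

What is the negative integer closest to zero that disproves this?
Testing negative integers from -1 downward:
x = -1: LHS = -2·(-1)³ - (-1)² - 3 = -2; -2 ≤ 1 — holds
x = -2: LHS = -2·(-2)³ - (-2)² - 3 = 9; 9 ≤ 1 — FAILS  ← closest negative counterexample to 0

Answer: x = -2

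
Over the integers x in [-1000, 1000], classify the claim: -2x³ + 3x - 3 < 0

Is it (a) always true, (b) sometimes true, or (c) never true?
Holds at x = 0: LHS = -2·0³ + 3·0 - 3 = -3; -3 < 0 — holds
Fails at x = -2: LHS = -2·(-2)³ + 3·(-2) - 3 = 7; 7 < 0 — FAILS
It is satisfied by some integers in the range but not all.

Answer: Sometimes true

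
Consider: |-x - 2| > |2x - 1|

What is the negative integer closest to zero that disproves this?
Testing negative integers from -1 downward:
x = -1: LHS = |-(-1) - 2| = |-1| = 1, RHS = |2·(-1) - 1| = |-3| = 3; 1 > 3 — FAILS  ← closest negative counterexample to 0

Answer: x = -1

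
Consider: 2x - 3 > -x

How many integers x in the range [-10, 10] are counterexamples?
Counterexamples in [-10, 10]: {-10, -9, -8, -7, -6, -5, -4, -3, -2, -1, 0, 1}.

Counting them gives 12 values.

Answer: 12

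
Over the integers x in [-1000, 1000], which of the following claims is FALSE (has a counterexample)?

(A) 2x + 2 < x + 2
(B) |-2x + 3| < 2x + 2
(A) x = 0: LHS = 2·0 + 2 = 2, RHS = 0 + 2 = 2; 2 < 2 — FAILS
(B) x = 0: LHS = |-2·0 + 3| = |3| = 3, RHS = 2·0 + 2 = 2; 3 < 2 — FAILS

Answer: Both A and B are false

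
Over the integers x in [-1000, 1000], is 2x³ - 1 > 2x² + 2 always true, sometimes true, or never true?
Holds at x = 2: LHS = 2·2³ - 1 = 15, RHS = 2·2² + 2 = 10; 15 > 10 — holds
Fails at x = 0: LHS = 2·0³ - 1 = -1, RHS = 2·0² + 2 = 2; -1 > 2 — FAILS
It is satisfied by some integers in the range but not all.

Answer: Sometimes true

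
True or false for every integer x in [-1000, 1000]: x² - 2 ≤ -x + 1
The claim fails at x = 2:
x = 2: LHS = 2² - 2 = 2, RHS = -2 + 1 = -1; 2 ≤ -1 — FAILS

Because a single integer refutes it, the statement is false.

Answer: False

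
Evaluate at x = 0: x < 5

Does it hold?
x = 0: 0 < 5 — holds

The relation is satisfied at x = 0.

Answer: Yes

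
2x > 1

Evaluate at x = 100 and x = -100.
x = 100: LHS = 2·100 = 200; 200 > 1 — holds
x = -100: LHS = 2·(-100) = -200; -200 > 1 — FAILS

Answer: Partially: holds for x = 100, fails for x = -100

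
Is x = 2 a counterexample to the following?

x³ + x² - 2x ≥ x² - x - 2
Substitute x = 2 into the relation:
x = 2: LHS = 2³ + 2² - 2·2 = 8, RHS = 2² - 2 - 2 = 0; 8 ≥ 0 — holds

The claim holds here, so x = 2 is not a counterexample. (A counterexample exists elsewhere, e.g. x = -2.)

Answer: No, x = 2 is not a counterexample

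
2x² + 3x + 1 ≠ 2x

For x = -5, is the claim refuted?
Substitute x = -5 into the relation:
x = -5: LHS = 2·(-5)² + 3·(-5) + 1 = 36, RHS = 2·(-5) = -10; 36 ≠ -10 — holds

The relation holds at x = -5, so it is not a counterexample.

Answer: No, x = -5 is not a counterexample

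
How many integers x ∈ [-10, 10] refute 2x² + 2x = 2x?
Counterexamples in [-10, 10]: {-10, -9, -8, -7, -6, -5, -4, -3, -2, -1, 1, 2, 3, 4, 5, 6, 7, 8, 9, 10}.

Counting them gives 20 values.

Answer: 20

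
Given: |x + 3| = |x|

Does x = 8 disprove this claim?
Substitute x = 8 into the relation:
x = 8: LHS = |8 + 3| = |11| = 11, RHS = |8| = 8; 11 = 8 — FAILS

Since the claim fails at x = 8, this value is a counterexample.

Answer: Yes, x = 8 is a counterexample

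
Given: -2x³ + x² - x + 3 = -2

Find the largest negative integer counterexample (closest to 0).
Testing negative integers from -1 downward:
x = -1: LHS = -2·(-1)³ + (-1)² - (-1) + 3 = 7; 7 = -2 — FAILS  ← closest negative counterexample to 0

Answer: x = -1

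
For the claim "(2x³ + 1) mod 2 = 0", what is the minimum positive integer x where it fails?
Testing positive integers:
x = 1: LHS = (2·1³ + 1) mod 2 = 3 mod 2 = 1; 1 = 0 — FAILS  ← smallest positive counterexample

Answer: x = 1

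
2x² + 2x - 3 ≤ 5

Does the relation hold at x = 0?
x = 0: LHS = 2·0² + 2·0 - 3 = -3; -3 ≤ 5 — holds

The relation is satisfied at x = 0.

Answer: Yes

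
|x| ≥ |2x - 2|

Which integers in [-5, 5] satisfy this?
Holds for: {1, 2}
Fails for: {-5, -4, -3, -2, -1, 0, 3, 4, 5}

Answer: {1, 2}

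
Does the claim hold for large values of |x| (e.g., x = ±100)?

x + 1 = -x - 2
x = 100: LHS = 100 + 1 = 101, RHS = -100 - 2 = -102; 101 = -102 — FAILS
x = -100: LHS = (-100) + 1 = -99, RHS = -(-100) - 2 = 98; -99 = 98 — FAILS

Answer: No, fails for both x = 100 and x = -100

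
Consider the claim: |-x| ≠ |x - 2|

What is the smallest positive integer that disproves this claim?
Testing positive integers:
x = 1: LHS = |-1| = 1, RHS = |1 - 2| = |-1| = 1; 1 ≠ 1 — FAILS  ← smallest positive counterexample

Answer: x = 1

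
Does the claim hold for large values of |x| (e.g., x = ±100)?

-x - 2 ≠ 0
x = 100: LHS = -100 - 2 = -102; -102 ≠ 0 — holds
x = -100: LHS = -(-100) - 2 = 98; 98 ≠ 0 — holds

Answer: Yes, holds for both x = 100 and x = -100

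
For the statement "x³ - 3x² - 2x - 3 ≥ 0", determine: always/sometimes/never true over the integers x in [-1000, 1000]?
Holds at x = 4: LHS = 4³ - 3·4² - 2·4 - 3 = 5; 5 ≥ 0 — holds
Fails at x = 0: LHS = 0³ - 3·0² - 2·0 - 3 = -3; -3 ≥ 0 — FAILS
It is satisfied by some integers in the range but not all.

Answer: Sometimes true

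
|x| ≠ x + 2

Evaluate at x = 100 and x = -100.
x = 100: LHS = |100| = 100, RHS = 100 + 2 = 102; 100 ≠ 102 — holds
x = -100: LHS = |-100| = 100, RHS = (-100) + 2 = -98; 100 ≠ -98 — holds

Answer: Yes, holds for both x = 100 and x = -100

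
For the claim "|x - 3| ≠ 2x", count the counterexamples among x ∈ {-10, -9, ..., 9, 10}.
Counterexamples in [-10, 10]: {1}.

Counting them gives 1 values.

Answer: 1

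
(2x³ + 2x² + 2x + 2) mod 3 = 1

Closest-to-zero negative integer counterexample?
Testing negative integers from -1 downward:
x = -1: LHS = (2·(-1)³ + 2·(-1)² + 2·(-1) + 2) mod 3 = 0 mod 3 = 0; 0 = 1 — FAILS  ← closest negative counterexample to 0

Answer: x = -1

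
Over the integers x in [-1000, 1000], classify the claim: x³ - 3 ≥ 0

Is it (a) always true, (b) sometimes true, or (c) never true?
Holds at x = 2: LHS = 2³ - 3 = 5; 5 ≥ 0 — holds
Fails at x = 0: LHS = 0³ - 3 = -3; -3 ≥ 0 — FAILS
It is satisfied by some integers in the range but not all.

Answer: Sometimes true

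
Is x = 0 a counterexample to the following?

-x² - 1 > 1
Substitute x = 0 into the relation:
x = 0: LHS = -0² - 1 = -1; -1 > 1 — FAILS

Since the claim fails at x = 0, this value is a counterexample.

Answer: Yes, x = 0 is a counterexample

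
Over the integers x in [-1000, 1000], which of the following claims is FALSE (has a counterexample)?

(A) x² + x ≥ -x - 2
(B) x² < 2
(A) Over all integers in [-1000, 1000], LHS − RHS is smallest at x = -1, where it equals 1:
x = -1: LHS = (-1)² + (-1) = 0, RHS = -(-1) - 2 = -1; 0 ≥ -1 — holds
At the ends of the range:
x = -1000: LHS = (-1000)² + (-1000) = 999000, RHS = -(-1000) - 2 = 998; 999000 ≥ 998 — holds
x = 1000: LHS = 1000² + 1000 = 1001000, RHS = -1000 - 2 = -1002; 1001000 ≥ -1002 — holds
Hence LHS − RHS is never negative, i.e. LHS ≥ RHS throughout, so the relation holds for every integer in [-1000, 1000].

(B) x = 2: LHS = 2² = 4; 4 < 2 — FAILS

Only (B) has a counterexample.

Answer: B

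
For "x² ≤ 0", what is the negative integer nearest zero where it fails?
Testing negative integers from -1 downward:
x = -1: LHS = (-1)² = 1; 1 ≤ 0 — FAILS  ← closest negative counterexample to 0

Answer: x = -1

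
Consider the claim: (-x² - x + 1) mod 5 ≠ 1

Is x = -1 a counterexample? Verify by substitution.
Substitute x = -1 into the relation:
x = -1: LHS = (-(-1)² - (-1) + 1) mod 5 = 1 mod 5 = 1; 1 ≠ 1 — FAILS

Since the claim fails at x = -1, this value is a counterexample.

Answer: Yes, x = -1 is a counterexample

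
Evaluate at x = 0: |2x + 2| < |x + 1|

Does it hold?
x = 0: LHS = |2·0 + 2| = |2| = 2, RHS = |0 + 1| = |1| = 1; 2 < 1 — FAILS

The relation fails at x = 0, so x = 0 is a counterexample.

Answer: No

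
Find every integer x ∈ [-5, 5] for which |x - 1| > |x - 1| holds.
Over all integers in [-5, 5], LHS − RHS is largest at x = 0, where it equals 0:
x = 0: LHS = |0 - 1| = |-1| = 1, RHS = |0 - 1| = |-1| = 1; 1 > 1 — FAILS
At the ends of the range:
x = -5: LHS = |(-5) - 1| = |-6| = 6, RHS = |(-5) - 1| = |-6| = 6; 6 > 6 — FAILS
x = 5: LHS = |5 - 1| = |4| = 4, RHS = |5 - 1| = |4| = 4; 4 > 4 — FAILS
Hence LHS − RHS is never positive, i.e. LHS ≤ RHS throughout, so the claimed relation (>) fails for every integer in [-5, 5].

Answer: None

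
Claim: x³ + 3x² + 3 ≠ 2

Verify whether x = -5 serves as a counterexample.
Substitute x = -5 into the relation:
x = -5: LHS = (-5)³ + 3·(-5)² + 3 = -47; -47 ≠ 2 — holds

The relation holds at x = -5, so it is not a counterexample.

Answer: No, x = -5 is not a counterexample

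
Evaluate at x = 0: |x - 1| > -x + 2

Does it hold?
x = 0: LHS = |0 - 1| = |-1| = 1, RHS = -0 + 2 = 2; 1 > 2 — FAILS

The relation fails at x = 0, so x = 0 is a counterexample.

Answer: No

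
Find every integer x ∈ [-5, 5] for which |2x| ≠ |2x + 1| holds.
Track d = LHS − RHS over the integers in [-5, 5]. Equality would need d = 0, but d changes sign only between consecutive integers, jumping over 0:
x = -1: LHS = |2·(-1)| = |-2| = 2, RHS = |2·(-1) + 1| = |-1| = 1; 2 ≠ 1 — holds  (d = 1)
x = 0: LHS = |2·0| = |0| = 0, RHS = |2·0 + 1| = |1| = 1; 0 ≠ 1 — holds  (d = -1)
Away from these crossings d keeps a constant sign, and checking every integer in [-5, 5] confirms d ≠ 0 throughout. Hence the two sides are never equal, so the relation holds for every integer in [-5, 5].

Answer: All integers in [-5, 5]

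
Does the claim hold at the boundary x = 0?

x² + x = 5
x = 0: LHS = 0² + 0 = 0; 0 = 5 — FAILS

The relation fails at x = 0, so x = 0 is a counterexample.

Answer: No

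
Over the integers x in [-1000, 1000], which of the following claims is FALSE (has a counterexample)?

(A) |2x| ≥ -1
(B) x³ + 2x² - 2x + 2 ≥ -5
(A) An absolute value is never negative, so the left side is ≥ 0 for every x, while the right side is -1. Tightest case in [-1000, 1000] is x = 0:
x = 0: LHS = |2·0| = |0| = 0; 0 ≥ -1 — holds
Hence LHS − RHS is never negative, i.e. LHS ≥ RHS throughout, so the relation holds for every integer in [-1000, 1000].

(B) x = -4: LHS = (-4)³ + 2·(-4)² - 2·(-4) + 2 = -22; -22 ≥ -5 — FAILS

Only (B) has a counterexample.

Answer: B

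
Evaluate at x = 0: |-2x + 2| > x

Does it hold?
x = 0: LHS = |-2·0 + 2| = |2| = 2; 2 > 0 — holds

The relation is satisfied at x = 0.

Answer: Yes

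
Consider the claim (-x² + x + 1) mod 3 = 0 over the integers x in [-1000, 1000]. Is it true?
The claim fails at x = 0:
x = 0: LHS = (-0² + 0 + 1) mod 3 = 1 mod 3 = 1; 1 = 0 — FAILS

Because a single integer refutes it, the statement is false.

Answer: False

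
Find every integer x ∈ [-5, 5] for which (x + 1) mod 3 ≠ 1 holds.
Holds for: {-5, -4, -2, -1, 1, 2, 4, 5}
Fails for: {-3, 0, 3}

Answer: {-5, -4, -2, -1, 1, 2, 4, 5}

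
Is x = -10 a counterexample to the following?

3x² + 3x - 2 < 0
Substitute x = -10 into the relation:
x = -10: LHS = 3·(-10)² + 3·(-10) - 2 = 268; 268 < 0 — FAILS

Since the claim fails at x = -10, this value is a counterexample.

Answer: Yes, x = -10 is a counterexample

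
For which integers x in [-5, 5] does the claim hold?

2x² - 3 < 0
Holds for: {-1, 0, 1}
Fails for: {-5, -4, -3, -2, 2, 3, 4, 5}

Answer: {-1, 0, 1}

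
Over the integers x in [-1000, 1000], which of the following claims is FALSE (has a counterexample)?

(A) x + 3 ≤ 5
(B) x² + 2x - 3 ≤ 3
(A) x = 3: LHS = 3 + 3 = 6; 6 ≤ 5 — FAILS
(B) x = 2: LHS = 2² + 2·2 - 3 = 5; 5 ≤ 3 — FAILS

Answer: Both A and B are false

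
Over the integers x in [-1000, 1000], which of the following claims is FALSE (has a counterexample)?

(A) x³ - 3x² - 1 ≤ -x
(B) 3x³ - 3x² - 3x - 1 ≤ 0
(A) x = 3: LHS = 3³ - 3·3² - 1 = -1; -1 ≤ -3 — FAILS
(B) x = 2: LHS = 3·2³ - 3·2² - 3·2 - 1 = 5; 5 ≤ 0 — FAILS

Answer: Both A and B are false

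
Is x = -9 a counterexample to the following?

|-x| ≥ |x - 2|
Substitute x = -9 into the relation:
x = -9: LHS = |-(-9)| = |9| = 9, RHS = |(-9) - 2| = |-11| = 11; 9 ≥ 11 — FAILS

Since the claim fails at x = -9, this value is a counterexample.

Answer: Yes, x = -9 is a counterexample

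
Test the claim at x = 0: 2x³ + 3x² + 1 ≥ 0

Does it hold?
x = 0: LHS = 2·0³ + 3·0² + 1 = 1; 1 ≥ 0 — holds

The relation is satisfied at x = 0.

Answer: Yes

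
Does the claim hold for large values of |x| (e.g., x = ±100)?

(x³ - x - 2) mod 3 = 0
x = 100: LHS = (100³ - 100 - 2) mod 3 = 999898 mod 3 = 1; 1 = 0 — FAILS
x = -100: LHS = ((-100)³ - (-100) - 2) mod 3 = (-999902) mod 3 = 1; 1 = 0 — FAILS

Answer: No, fails for both x = 100 and x = -100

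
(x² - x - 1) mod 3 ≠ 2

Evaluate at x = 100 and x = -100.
x = 100: LHS = (100² - 100 - 1) mod 3 = 9899 mod 3 = 2; 2 ≠ 2 — FAILS
x = -100: LHS = ((-100)² - (-100) - 1) mod 3 = 10099 mod 3 = 1; 1 ≠ 2 — holds

Answer: Partially: fails for x = 100, holds for x = -100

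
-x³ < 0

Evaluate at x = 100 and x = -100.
x = 100: LHS = -100³ = -1000000; -1000000 < 0 — holds
x = -100: LHS = -(-100)³ = 1000000; 1000000 < 0 — FAILS

Answer: Partially: holds for x = 100, fails for x = -100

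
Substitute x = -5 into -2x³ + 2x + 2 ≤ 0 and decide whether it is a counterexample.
Substitute x = -5 into the relation:
x = -5: LHS = -2·(-5)³ + 2·(-5) + 2 = 242; 242 ≤ 0 — FAILS

Since the claim fails at x = -5, this value is a counterexample.

Answer: Yes, x = -5 is a counterexample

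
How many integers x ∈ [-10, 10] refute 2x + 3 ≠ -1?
Counterexamples in [-10, 10]: {-2}.

Counting them gives 1 values.

Answer: 1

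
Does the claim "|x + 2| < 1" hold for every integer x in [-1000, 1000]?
The claim fails at x = 0:
x = 0: LHS = |0 + 2| = |2| = 2; 2 < 1 — FAILS

Because a single integer refutes it, the statement is false.

Answer: False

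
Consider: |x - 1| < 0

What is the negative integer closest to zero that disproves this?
Testing negative integers from -1 downward:
x = -1: LHS = |(-1) - 1| = |-2| = 2; 2 < 0 — FAILS  ← closest negative counterexample to 0

Answer: x = -1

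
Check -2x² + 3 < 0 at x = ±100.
x = 100: LHS = -2·100² + 3 = -19997; -19997 < 0 — holds
x = -100: LHS = -2·(-100)² + 3 = -19997; -19997 < 0 — holds

Answer: Yes, holds for both x = 100 and x = -100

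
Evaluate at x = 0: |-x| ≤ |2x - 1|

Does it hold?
x = 0: LHS = |-0| = |0| = 0, RHS = |2·0 - 1| = |-1| = 1; 0 ≤ 1 — holds

The relation is satisfied at x = 0.

Answer: Yes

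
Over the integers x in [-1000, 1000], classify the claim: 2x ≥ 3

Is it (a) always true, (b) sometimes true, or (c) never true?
Holds at x = 2: LHS = 2·2 = 4; 4 ≥ 3 — holds
Fails at x = 0: LHS = 2·0 = 0; 0 ≥ 3 — FAILS
It is satisfied by some integers in the range but not all.

Answer: Sometimes true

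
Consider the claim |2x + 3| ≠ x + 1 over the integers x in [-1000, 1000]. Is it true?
Over all integers in [-1000, 1000], LHS − RHS is always positive; it is smallest at x = -1, where it equals 1:
x = -1: LHS = |2·(-1) + 3| = |1| = 1, RHS = (-1) + 1 = 0; 1 ≠ 0 — holds
At the ends of the range:
x = -1000: LHS = |2·(-1000) + 3| = |-1997| = 1997, RHS = (-1000) + 1 = -999; 1997 ≠ -999 — holds
x = 1000: LHS = |2·1000 + 3| = |2003| = 2003, RHS = 1000 + 1 = 1001; 2003 ≠ 1001 — holds
Hence LHS − RHS is never 0, i.e. the two sides are never equal, so the relation holds for every integer in [-1000, 1000].

No counterexample exists.

Answer: True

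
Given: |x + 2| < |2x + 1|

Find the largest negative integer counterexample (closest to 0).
Testing negative integers from -1 downward:
x = -1: LHS = |(-1) + 2| = |1| = 1, RHS = |2·(-1) + 1| = |-1| = 1; 1 < 1 — FAILS  ← closest negative counterexample to 0

Answer: x = -1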